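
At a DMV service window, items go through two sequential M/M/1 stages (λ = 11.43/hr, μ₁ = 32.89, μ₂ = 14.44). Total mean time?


Each node sees arrival rate λ = 11.43/hr (tandem ⇒ throughput preserved).
W₁ = 1/(μ₁−λ) = 1/(32.89−11.43) = 0.04660 hr
W₂ = 1/(μ₂−λ) = 1/(14.44−11.43) = 0.33223 hr
W_total = W₁ + W₂ = 0.04660 + 0.33223 = 0.37882 hr

Final: 0.37882 hr


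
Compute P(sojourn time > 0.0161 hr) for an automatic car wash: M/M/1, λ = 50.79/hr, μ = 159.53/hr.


W ~ Exponential(μ−λ) for M/M/1.
μ − λ = 159.53 − 50.79 = 108.7400
P(W > t) = e^{−(μ−λ)t} = e^{−1.7507} = 0.173650

Final: 0.173650


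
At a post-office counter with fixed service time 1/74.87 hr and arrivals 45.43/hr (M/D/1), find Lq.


ρ = 45.43/74.87 = 0.6068
M/D/1: Lq = ρ²/(2(1−ρ)) = 0.3682/(2·0.3932) = 0.46818

Final: 0.46818


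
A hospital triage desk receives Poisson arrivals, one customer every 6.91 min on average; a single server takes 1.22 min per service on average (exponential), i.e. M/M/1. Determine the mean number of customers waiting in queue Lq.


λ = 60/6.91 = 8.6831 /hr
μ = 60/1.22 = 49.1803 /hr
ρ = λ/μ = 8.6831/49.1803 = 0.1766
Lq = ρ²/(1−ρ) = 0.03117/0.8234 = 0.03786

Final: 0.03786


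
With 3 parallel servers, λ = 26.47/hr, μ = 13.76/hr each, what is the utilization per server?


ρ = λ/(cμ) = 26.47/(3·13.76) = 26.47/41.28 = 0.6412

Final: 0.6412


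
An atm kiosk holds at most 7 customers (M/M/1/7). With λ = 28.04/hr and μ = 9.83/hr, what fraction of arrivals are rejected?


ρ = λ/μ = 28.04/9.83 = 2.8525
P_K = (1−ρ)ρ^K/(1−ρ^(K+1)) = (-1.8525·1536.637545)/(1 − 4383.246873)
= -2846.609328/-4382.246873 = 0.649578

Final: 0.649578


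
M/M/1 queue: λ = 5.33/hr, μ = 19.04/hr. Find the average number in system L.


ρ = λ/μ = 5.33/19.04 = 0.2799
L = ρ/(1−ρ) = 0.2799/(1 − 0.2799) = 0.2799/0.7201 = 0.3888

Final: 0.3888


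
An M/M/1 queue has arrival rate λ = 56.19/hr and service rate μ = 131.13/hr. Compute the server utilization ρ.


ρ = λ/μ = 56.19/131.13 = 0.4285

Final: 0.4285


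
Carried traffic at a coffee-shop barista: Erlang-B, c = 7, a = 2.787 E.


B(7,2.787) = 0.016092 (Erlang-B)
Carried load = a(1 − B) = 2.787·(1 − 0.016092) = 2.787·0.983908 = 2.7422 E

Final: 2.7422 Erlangs


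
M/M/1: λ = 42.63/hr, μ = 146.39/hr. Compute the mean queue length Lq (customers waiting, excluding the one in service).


ρ = 42.63/146.39 = 0.2912
Lq = ρ²/(1−ρ) = 0.08480/0.7088 = 0.1196

Final: 0.1196


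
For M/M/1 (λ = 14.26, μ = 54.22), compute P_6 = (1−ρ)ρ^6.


ρ = 14.26/54.22 = 0.2630
P_n = (1−ρ)·ρ^n = (1 − 0.2630)·0.2630^6 = 0.7370·0.0003309 = 0.0002439

Final: 0.0002439


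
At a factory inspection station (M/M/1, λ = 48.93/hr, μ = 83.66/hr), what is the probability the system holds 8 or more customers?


ρ = 48.93/83.66 = 0.5849
P(N ≥ n) = ρ^n = 0.5849^8 = 0.013692

Final: 0.013692


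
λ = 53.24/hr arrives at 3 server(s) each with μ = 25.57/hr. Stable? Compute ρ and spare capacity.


Total capacity cμ = 3·25.57 = 76.71/hr
ρ = λ/(cμ) = 53.24/76.71 = 0.6940
Stable ⇔ ρ < 1: YES
Spare capacity = cμ − λ = 76.71 − 53.24 = 23.47/hr

Final: ρ = 0.6940; stable; margin = 23.47/hr


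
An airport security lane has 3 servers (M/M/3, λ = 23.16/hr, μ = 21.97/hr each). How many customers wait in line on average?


a = λ/μ = 1.0542; ρ = a/3 = 0.3514
P₀ = 0.343547
Lq = P₀·a^c·ρ / (c!·(1−ρ)²) = 0.343547·1.17145·0.3514/(6·0.42070)
= 0.05602

Final: 0.05602


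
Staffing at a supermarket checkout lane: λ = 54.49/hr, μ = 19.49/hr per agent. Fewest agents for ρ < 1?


Stability requires cμ > λ ⇔ c > λ/μ.
λ/μ = 54.49/19.49 = 2.7958
Minimum integer c = ⌊2.7958⌋ + 1 = 3
Check: 3·19.49 = 58.47 > 54.49, while 2·19.49 = 38.98 ≤ 54.49

Final: 3 servers


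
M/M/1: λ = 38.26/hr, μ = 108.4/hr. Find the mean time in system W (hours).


W = 1/(μ−λ) = 1/(108.4 − 38.26) = 1/70.14 = 0.01426 hr

Final: 0.01426 hr


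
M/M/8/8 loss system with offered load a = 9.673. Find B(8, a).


B(c,a) = (a^c/c!) / Σ_{k=0}^{c} a^k/k!
a^8/8! = 1900.942493
Σ terms (k=0..8): 1.00000 + 9.67300 + 46.78346 + 150.84548 + 364.78209 + 705.70743 + 1137.71800 + 1572.16375 + 1900.94249 = 5889.615719
B = 1900.942493/5889.615719 = 0.322762

Final: 0.322762


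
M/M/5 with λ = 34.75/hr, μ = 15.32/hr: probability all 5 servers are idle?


a = λ/μ = 34.75/15.32 = 2.2683; ρ = a/c = 0.4537
Σ_{k=0}^{4} a^k/k! (terms k=0..4) = 1.00000 + 2.26828 + 2.57254 + 1.94508 + 1.10299 = 8.88889
Tail: a^5/(5!(1−ρ)) = 60.04547/(120·0.5463) = 0.91587
P₀ = 1/(8.88889 + 0.91587) = 1/9.80475 = 0.101991

Final: 0.101991


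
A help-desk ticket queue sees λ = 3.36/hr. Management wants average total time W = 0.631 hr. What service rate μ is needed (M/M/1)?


W = 1/(μ−λ) ⇒ μ − λ = 1/W = 1/0.631 = 1.5848
μ = λ + 1/W = 3.36 + 1.5848 = 4.9448 per hr

Final: 4.9448 /hr


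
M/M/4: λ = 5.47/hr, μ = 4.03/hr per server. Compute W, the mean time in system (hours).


a = 1.3573; ρ = 0.3393; P₀ = 0.255800
Lq = P₀·a^c·ρ/(c!(1−ρ)²) = 0.02812
Wq = Lq/λ = 0.02812/5.47 = 0.005141 hr
W = Wq + 1/μ = 0.005141 + 0.24814 = 0.25328 hr

Final: 0.25328 hr


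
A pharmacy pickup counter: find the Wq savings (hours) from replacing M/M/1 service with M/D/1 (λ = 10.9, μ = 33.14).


ρ = 10.9/33.14 = 0.3289
Wq(M/M/1) = ρ/(μ−λ) = 0.3289/22.24 = 0.01479 hr
Wq(M/D/1) = ρ/(2(μ−λ)) = 0.007395 hr
Savings = 0.01479 − 0.007395 = 0.007395 hr

Final: 0.007395 hr


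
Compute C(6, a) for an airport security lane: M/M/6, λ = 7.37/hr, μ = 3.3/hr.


a = λ/μ = 2.2333; ρ = a/6 = 0.3722
P₀ = 0.106862 (from M/M/c formula)
C(c,a) = [a^c/(c!(1−ρ))]·P₀ = [124.08557/(720·0.6278)]·0.106862
= 0.27453·0.106862 = 0.029336

Final: 0.029336


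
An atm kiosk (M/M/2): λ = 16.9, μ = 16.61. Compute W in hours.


a = 1.0175; ρ = 0.5087; P₀ = 0.325619
Lq = P₀·a^c·ρ/(c!(1−ρ)²) = 0.35527
Wq = Lq/λ = 0.35527/16.9 = 0.02102 hr
W = Wq + 1/μ = 0.02102 + 0.06020 = 0.08123 hr

Final: 0.08123 hr


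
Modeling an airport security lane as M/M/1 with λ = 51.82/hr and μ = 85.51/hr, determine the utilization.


ρ = λ/μ = 51.82/85.51 = 0.6060

Final: 0.6060


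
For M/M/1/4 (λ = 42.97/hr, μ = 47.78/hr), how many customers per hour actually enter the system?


ρ = 0.8993; P_K = (1−ρ)ρ^4/(1−ρ^5) = 0.159952
λ_eff = λ(1 − P_K) = 42.97·(1 − 0.159952) = 42.97·0.840048 = 36.0968 /hr

Final: 36.0968 /hr


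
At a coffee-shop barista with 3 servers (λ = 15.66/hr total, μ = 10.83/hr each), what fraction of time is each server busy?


ρ = λ/(cμ) = 15.66/(3·10.83) = 15.66/32.49 = 0.4820

Final: 0.4820


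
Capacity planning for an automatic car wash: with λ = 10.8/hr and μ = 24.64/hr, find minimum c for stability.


Stability requires cμ > λ ⇔ c > λ/μ.
λ/μ = 10.8/24.64 = 0.4383
Minimum integer c = ⌊0.4383⌋ + 1 = 1
Check: 1·24.64 = 24.64 > 10.8, while 0·24.64 = 0.00 ≤ 10.8

Final: 1 servers


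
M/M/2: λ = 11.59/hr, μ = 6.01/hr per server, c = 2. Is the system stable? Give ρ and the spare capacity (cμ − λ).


Total capacity cμ = 2·6.01 = 12.02/hr
ρ = λ/(cμ) = 11.59/12.02 = 0.9642
Stable ⇔ ρ < 1: YES
Spare capacity = cμ − λ = 12.02 − 11.59 = 0.43/hr

Final: ρ = 0.9642; stable; margin = 0.43/hr


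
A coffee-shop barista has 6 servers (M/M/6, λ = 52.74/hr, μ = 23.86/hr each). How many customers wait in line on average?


a = λ/μ = 2.2104; ρ = a/6 = 0.3684
P₀ = 0.109360
Lq = P₀·a^c·ρ / (c!·(1−ρ)²) = 0.109360·116.63211·0.3684/(720·0.39892)
= 0.01636

Final: 0.01636


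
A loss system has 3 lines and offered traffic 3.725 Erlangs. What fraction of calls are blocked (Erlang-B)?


B(c,a) = (a^c/c!) / Σ_{k=0}^{c} a^k/k!
a^3/3! = 8.614451
Σ terms (k=0..3): 1.00000 + 3.72500 + 6.93781 + 8.61445 = 20.277263
B = 8.614451/20.277263 = 0.424833

Final: 0.424833


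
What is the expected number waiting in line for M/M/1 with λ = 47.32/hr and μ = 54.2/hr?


ρ = 47.32/54.2 = 0.8731
Lq = ρ²/(1−ρ) = 0.7622/0.1269 = 6.0048

Final: 6.0048


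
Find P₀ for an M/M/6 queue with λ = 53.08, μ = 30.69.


a = λ/μ = 53.08/30.69 = 1.7296; ρ = a/c = 0.2883
Σ_{k=0}^{5} a^k/k! (terms k=0..5) = 1.00000 + 1.72955 + 1.49568 + 0.86228 + 0.37284 + 0.12897 = 5.58933
Tail: a^6/(6!(1−ρ)) = 26.76727/(720·0.7117) = 0.05223
P₀ = 1/(5.58933 + 0.05223) = 1/5.64156 = 0.177256

Final: 0.177256


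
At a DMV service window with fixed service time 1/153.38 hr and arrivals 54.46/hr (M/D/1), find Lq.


ρ = 54.46/153.38 = 0.3551
M/D/1: Lq = ρ²/(2(1−ρ)) = 0.1261/(2·0.6449) = 0.09774

Final: 0.09774


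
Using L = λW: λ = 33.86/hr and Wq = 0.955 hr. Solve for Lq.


Lq = λWq = 33.86·0.955 = 32.3363

Final: 32.3363


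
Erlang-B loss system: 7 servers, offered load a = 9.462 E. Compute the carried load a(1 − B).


B(7,9.462) = 0.384230 (Erlang-B)
Carried load = a(1 − B) = 9.462·(1 − 0.384230) = 9.462·0.615770 = 5.8264 E

Final: 5.8264 Erlangs


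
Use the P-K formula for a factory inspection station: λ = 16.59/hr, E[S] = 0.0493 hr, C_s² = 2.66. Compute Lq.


ρ = λ·E[S] = 16.59·0.0493 = 0.8179
Lq = ρ²(1+C_s²)/(2(1−ρ)) = 0.6689·(1+2.66)/(2·0.1821)
= 0.6689·3.6600/0.3642 = 6.72197

Final: 6.72197


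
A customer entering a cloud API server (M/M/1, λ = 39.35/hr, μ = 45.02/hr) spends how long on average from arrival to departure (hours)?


W = 1/(μ−λ) = 1/(45.02 − 39.35) = 1/5.67 = 0.1764 hr

Final: 0.1764 hr


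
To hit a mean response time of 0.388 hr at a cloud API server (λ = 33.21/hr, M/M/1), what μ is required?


W = 1/(μ−λ) ⇒ μ − λ = 1/W = 1/0.388 = 2.5773
μ = λ + 1/W = 33.21 + 2.5773 = 35.7873 per hr

Final: 35.7873 /hr


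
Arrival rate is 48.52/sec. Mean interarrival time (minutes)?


Mean interarrival time = 1/λ = 1/48.52 second = 0.02061 second
In minutes: 0.02061 × 0.0166667 = 0.0003435 min

Final: 0.0003435 min


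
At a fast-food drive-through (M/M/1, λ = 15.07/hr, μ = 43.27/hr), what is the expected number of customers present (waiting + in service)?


ρ = λ/μ = 15.07/43.27 = 0.3483
L = ρ/(1−ρ) = 0.3483/(1 − 0.3483) = 0.3483/0.6517 = 0.5344

Final: 0.5344


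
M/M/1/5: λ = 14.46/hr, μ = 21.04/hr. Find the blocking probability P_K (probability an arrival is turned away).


ρ = λ/μ = 14.46/21.04 = 0.6873
P_K = (1−ρ)ρ^K/(1−ρ^(K+1)) = (0.3127·0.153325)/(1 − 0.105374)
= 0.047950/0.894626 = 0.053598

Final: 0.053598


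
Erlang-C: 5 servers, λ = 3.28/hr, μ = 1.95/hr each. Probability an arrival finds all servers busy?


a = λ/μ = 1.6821; ρ = a/5 = 0.3364
P₀ = 0.185443 (from M/M/c formula)
C(c,a) = [a^c/(c!(1−ρ))]·P₀ = [13.46468/(120·0.6636)]·0.185443
= 0.16909·0.185443 = 0.031356

Final: 0.031356


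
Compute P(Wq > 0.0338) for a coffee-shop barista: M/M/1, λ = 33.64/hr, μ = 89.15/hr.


ρ = 33.64/89.15 = 0.3773
P(Wq > t) = ρ·e^{−(μ−λ)t} = 0.3773·e^{−1.8762}
= 0.3773·0.153165 = 0.057796

Final: 0.057796


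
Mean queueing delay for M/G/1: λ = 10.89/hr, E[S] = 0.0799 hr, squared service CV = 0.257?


ρ = λ·E[S] = 10.89·0.0799 = 0.8701
E[S²] = E[S]²(1+C_s²) = 0.0799²·(1+0.257) = 0.008025
Wq = λ·E[S²]/(2(1−ρ)) = 10.89·0.008025/(2·0.1299) = 0.33640 hr

Final: 0.33640 hr


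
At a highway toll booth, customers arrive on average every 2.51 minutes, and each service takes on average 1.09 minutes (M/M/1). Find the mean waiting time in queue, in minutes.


λ = 60/2.51 = 23.9044 /hr
μ = 60/1.09 = 55.0459 /hr
ρ = λ/μ = 23.9044/55.0459 = 0.4343
Wq = ρ/(μ−λ) = 0.4343/(55.0459−23.9044) = 0.01394 hr
In minutes: 0.01394·60 = 0.8367 min

Final: 0.8367 min


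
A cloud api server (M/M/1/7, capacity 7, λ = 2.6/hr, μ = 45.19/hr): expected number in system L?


ρ = 2.6/45.19 = 0.05753
L = ρ[1 − (K+1)ρ^K + Kρ^(K+1)] / [(1−ρ)(1−ρ^(K+1))]
Numerator: 0.05753·(1 − 8·0.000000002087 + 7·1.201e-10) = 0.057535
Denominator: (0.9425)·(1.000000) = 0.942465
L = 0.057535/0.942465 = 0.06105

Final: 0.06105


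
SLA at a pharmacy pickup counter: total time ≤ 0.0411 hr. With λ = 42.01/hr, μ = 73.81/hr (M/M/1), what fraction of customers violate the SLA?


W ~ Exponential(μ−λ) for M/M/1.
μ − λ = 73.81 − 42.01 = 31.8000
P(W > t) = e^{−(μ−λ)t} = e^{−1.3070} = 0.270636

Final: 0.270636


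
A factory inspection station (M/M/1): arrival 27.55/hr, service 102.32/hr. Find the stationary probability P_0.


ρ = 27.55/102.32 = 0.2693
P_n = (1−ρ)·ρ^n = (1 − 0.2693)·0.2693^0 = 0.7307·1.000000 = 0.730747

Final: 0.730747


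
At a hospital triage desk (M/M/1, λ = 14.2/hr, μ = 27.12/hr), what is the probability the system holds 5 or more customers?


ρ = 14.2/27.12 = 0.5236
P(N ≥ n) = ρ^n = 0.5236^5 = 0.039354

Final: 0.039354


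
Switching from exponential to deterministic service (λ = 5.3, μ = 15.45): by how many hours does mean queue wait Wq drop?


ρ = 5.3/15.45 = 0.3430
Wq(M/M/1) = ρ/(μ−λ) = 0.3430/10.15 = 0.03380 hr
Wq(M/D/1) = ρ/(2(μ−λ)) = 0.01690 hr
Savings = 0.03380 − 0.01690 = 0.01690 hr

Final: 0.01690 hr


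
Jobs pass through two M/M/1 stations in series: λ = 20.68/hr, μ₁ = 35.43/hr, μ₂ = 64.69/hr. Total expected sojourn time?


Each node sees arrival rate λ = 20.68/hr (tandem ⇒ throughput preserved).
W₁ = 1/(μ₁−λ) = 1/(35.43−20.68) = 0.06780 hr
W₂ = 1/(μ₂−λ) = 1/(64.69−20.68) = 0.02272 hr
W_total = W₁ + W₂ = 0.06780 + 0.02272 = 0.09052 hr

Final: 0.09052 hr


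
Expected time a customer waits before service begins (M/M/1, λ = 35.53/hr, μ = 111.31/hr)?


ρ = 35.53/111.31 = 0.3192
Wq = ρ/(μ−λ) = 0.3192/(111.31 − 35.53) = 0.3192/75.78 = 0.004212 hr

Final: 0.004212 hr


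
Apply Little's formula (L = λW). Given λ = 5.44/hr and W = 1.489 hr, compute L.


L = λW = 5.44·1.489 = 8.1002

Final: 8.1002


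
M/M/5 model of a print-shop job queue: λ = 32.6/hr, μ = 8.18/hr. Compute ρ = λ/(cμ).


ρ = λ/(cμ) = 32.6/(5·8.18) = 32.6/40.90 = 0.7971

Final: 0.7971


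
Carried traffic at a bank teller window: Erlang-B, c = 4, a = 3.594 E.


B(4,3.594) = 0.270065 (Erlang-B)
Carried load = a(1 − B) = 3.594·(1 − 0.270065) = 3.594·0.729935 = 2.6234 E

Final: 2.6234 Erlangs


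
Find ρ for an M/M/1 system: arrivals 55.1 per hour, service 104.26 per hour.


ρ = λ/μ = 55.1/104.26 = 0.5285

Final: 0.5285


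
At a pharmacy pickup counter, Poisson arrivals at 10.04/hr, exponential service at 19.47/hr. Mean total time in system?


W = 1/(μ−λ) = 1/(19.47 − 10.04) = 1/9.43 = 0.1060 hr

Final: 0.1060 hr


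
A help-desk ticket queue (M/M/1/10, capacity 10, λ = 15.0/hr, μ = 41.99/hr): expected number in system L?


ρ = 15.0/41.99 = 0.3572
L = ρ[1 − (K+1)ρ^K + Kρ^(K+1)] / [(1−ρ)(1−ρ^(K+1))]
Numerator: 0.3572·(1 − 11·0.00003384 + 10·0.00001209) = 0.357138
Denominator: (0.6428)·(0.999988) = 0.642764
L = 0.357138/0.642764 = 0.5556

Final: 0.5556


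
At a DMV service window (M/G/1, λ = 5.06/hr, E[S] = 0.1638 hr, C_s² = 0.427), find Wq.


ρ = λ·E[S] = 5.06·0.1638 = 0.8288
E[S²] = E[S]²(1+C_s²) = 0.1638²·(1+0.427) = 0.038287
Wq = λ·E[S²]/(2(1−ρ)) = 5.06·0.038287/(2·0.1712) = 0.56590 hr

Final: 0.56590 hr


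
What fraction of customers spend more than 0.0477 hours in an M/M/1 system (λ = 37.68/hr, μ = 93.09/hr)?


W ~ Exponential(μ−λ) for M/M/1.
μ − λ = 93.09 − 37.68 = 55.4100
P(W > t) = e^{−(μ−λ)t} = e^{−2.6431} = 0.071143

Final: 0.071143


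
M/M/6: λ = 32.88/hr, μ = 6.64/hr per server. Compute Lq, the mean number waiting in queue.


a = λ/μ = 4.9518; ρ = a/6 = 0.8253
P₀ = 0.004866
Lq = P₀·a^c·ρ / (c!·(1−ρ)²) = 0.004866·14742.88158·0.8253/(720·0.03052)
= 2.69419

Final: 2.69419


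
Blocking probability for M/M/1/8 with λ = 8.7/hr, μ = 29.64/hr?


ρ = λ/μ = 8.7/29.64 = 0.2935
P_K = (1−ρ)ρ^K/(1−ρ^(K+1)) = (0.7065·0.00005510)/(1 − 0.00001617)
= 0.00003892/0.999984 = 0.00003893

Final: 0.00003893


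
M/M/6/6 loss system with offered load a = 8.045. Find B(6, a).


B(c,a) = (a^c/c!) / Σ_{k=0}^{c} a^k/k!
a^6/6! = 376.550990
Σ terms (k=0..6): 1.00000 + 8.04500 + 32.36101 + 86.78145 + 174.53919 + 280.83355 + 376.55099 = 960.111194
B = 376.550990/960.111194 = 0.392195

Final: 0.392195


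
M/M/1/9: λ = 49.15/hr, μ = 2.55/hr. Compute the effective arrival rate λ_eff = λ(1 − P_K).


ρ = 19.2745; P_K = (1−ρ)ρ^9/(1−ρ^10) = 0.948118
λ_eff = λ(1 − P_K) = 49.15·(1 − 0.948118) = 49.15·0.051882 = 2.5500 /hr

Final: 2.5500 /hr


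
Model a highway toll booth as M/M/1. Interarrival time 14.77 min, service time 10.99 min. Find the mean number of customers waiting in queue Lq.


λ = 60/14.77 = 4.0623 /hr
μ = 60/10.99 = 5.4595 /hr
ρ = λ/μ = 4.0623/5.4595 = 0.7441
Lq = ρ²/(1−ρ) = 0.5536/0.2559 = 2.1633

Final: 2.1633


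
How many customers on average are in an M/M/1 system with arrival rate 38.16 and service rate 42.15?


ρ = λ/μ = 38.16/42.15 = 0.9053
L = ρ/(1−ρ) = 0.9053/(1 − 0.9053) = 0.9053/0.09466 = 9.5639

Final: 9.5639


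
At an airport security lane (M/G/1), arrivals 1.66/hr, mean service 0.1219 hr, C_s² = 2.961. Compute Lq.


ρ = λ·E[S] = 1.66·0.1219 = 0.2024
Lq = ρ²(1+C_s²)/(2(1−ρ)) = 0.04095·(1+2.961)/(2·0.7976)
= 0.04095·3.9610/1.5953 = 0.10167

Final: 0.10167


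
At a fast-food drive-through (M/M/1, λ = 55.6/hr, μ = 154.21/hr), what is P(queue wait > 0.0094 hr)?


ρ = 55.6/154.21 = 0.3605
P(Wq > t) = ρ·e^{−(μ−λ)t} = 0.3605·e^{−0.9269}
= 0.3605·0.395765 = 0.142692

Final: 0.142692


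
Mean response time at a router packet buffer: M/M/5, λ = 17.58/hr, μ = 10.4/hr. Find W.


a = 1.6904; ρ = 0.3381; P₀ = 0.183889
Lq = P₀·a^c·ρ/(c!(1−ρ)²) = 0.01632
Wq = Lq/λ = 0.01632/17.58 = 0.0009283 hr
W = Wq + 1/μ = 0.0009283 + 0.09615 = 0.09708 hr

Final: 0.09708 hr


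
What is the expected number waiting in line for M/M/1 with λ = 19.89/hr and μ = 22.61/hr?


ρ = 19.89/22.61 = 0.8797
Lq = ρ²/(1−ρ) = 0.7739/0.1203 = 6.4328

Final: 6.4328


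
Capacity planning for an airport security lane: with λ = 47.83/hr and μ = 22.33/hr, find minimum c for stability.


Stability requires cμ > λ ⇔ c > λ/μ.
λ/μ = 47.83/22.33 = 2.1420
Minimum integer c = ⌊2.1420⌋ + 1 = 3
Check: 3·22.33 = 66.99 > 47.83, while 2·22.33 = 44.66 ≤ 47.83

Final: 3 servers


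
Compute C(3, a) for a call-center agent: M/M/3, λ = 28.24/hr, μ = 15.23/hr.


a = λ/μ = 1.8542; ρ = a/3 = 0.6181
P₀ = 0.135954 (from M/M/c formula)
C(c,a) = [a^c/(c!(1−ρ))]·P₀ = [6.37521/(6·0.3819)]·0.135954
= 2.78208·0.135954 = 0.378236

Final: 0.378236


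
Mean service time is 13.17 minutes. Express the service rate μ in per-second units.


μ = 1/(service time) in consistent units.
1 second = 0.0166667 min, so μ = 0.0166667/13.17 = 0.001266 per second

Final: 0.001266 /sec


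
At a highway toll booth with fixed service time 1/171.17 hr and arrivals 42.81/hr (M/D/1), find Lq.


ρ = 42.81/171.17 = 0.2501
M/D/1: Lq = ρ²/(2(1−ρ)) = 0.06255/(2·0.7499) = 0.04171

Final: 0.04171


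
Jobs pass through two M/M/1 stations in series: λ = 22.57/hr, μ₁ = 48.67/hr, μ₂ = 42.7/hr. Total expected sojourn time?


Each node sees arrival rate λ = 22.57/hr (tandem ⇒ throughput preserved).
W₁ = 1/(μ₁−λ) = 1/(48.67−22.57) = 0.03831 hr
W₂ = 1/(μ₂−λ) = 1/(42.7−22.57) = 0.04968 hr
W_total = W₁ + W₂ = 0.03831 + 0.04968 = 0.08799 hr

Final: 0.08799 hr


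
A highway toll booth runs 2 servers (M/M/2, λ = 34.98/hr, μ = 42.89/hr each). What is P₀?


a = λ/μ = 34.98/42.89 = 0.8156; ρ = a/c = 0.4078
Σ_{k=0}^{1} a^k/k! (terms k=0..1) = 1.00000 + 0.81557 = 1.81557
Tail: a^2/(2!(1−ρ)) = 0.66516/(2·0.5922) = 0.56159
P₀ = 1/(1.81557 + 0.56159) = 1/2.37717 = 0.420669

Final: 0.420669


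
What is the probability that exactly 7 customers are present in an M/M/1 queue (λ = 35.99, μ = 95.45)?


ρ = 35.99/95.45 = 0.3771
P_n = (1−ρ)·ρ^n = (1 − 0.3771)·0.3771^7 = 0.6229·0.001084 = 0.0006750

Final: 0.0006750


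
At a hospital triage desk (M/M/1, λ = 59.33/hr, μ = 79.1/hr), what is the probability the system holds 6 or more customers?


ρ = 59.33/79.1 = 0.7501
P(N ≥ n) = ρ^n = 0.7501^6 = 0.178069

Final: 0.178069


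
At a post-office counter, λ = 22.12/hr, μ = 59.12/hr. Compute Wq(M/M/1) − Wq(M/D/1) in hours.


ρ = 22.12/59.12 = 0.3742
Wq(M/M/1) = ρ/(μ−λ) = 0.3742/37.00 = 0.01011 hr
Wq(M/D/1) = ρ/(2(μ−λ)) = 0.005056 hr
Savings = 0.01011 − 0.005056 = 0.005056 hr

Final: 0.005056 hr


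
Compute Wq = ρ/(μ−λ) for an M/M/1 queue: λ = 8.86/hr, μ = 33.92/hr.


ρ = 8.86/33.92 = 0.2612
Wq = ρ/(μ−λ) = 0.2612/(33.92 − 8.86) = 0.2612/25.06 = 0.01042 hr

Final: 0.01042 hr


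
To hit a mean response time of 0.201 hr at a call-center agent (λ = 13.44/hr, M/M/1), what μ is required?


W = 1/(μ−λ) ⇒ μ − λ = 1/W = 1/0.201 = 4.9751
μ = λ + 1/W = 13.44 + 4.9751 = 18.4151 per hr

Final: 18.4151 /hr


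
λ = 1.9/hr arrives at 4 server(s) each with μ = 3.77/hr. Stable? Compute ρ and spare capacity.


Total capacity cμ = 4·3.77 = 15.08/hr
ρ = λ/(cμ) = 1.9/15.08 = 0.1260
Stable ⇔ ρ < 1: YES
Spare capacity = cμ − λ = 15.08 − 1.9 = 13.18/hr

Final: ρ = 0.1260; stable; margin = 13.18/hr


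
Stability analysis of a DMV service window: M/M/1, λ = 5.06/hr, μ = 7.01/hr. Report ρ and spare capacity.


Total capacity cμ = 1·7.01 = 7.01/hr
ρ = λ/(cμ) = 5.06/7.01 = 0.7218
Stable ⇔ ρ < 1: YES
Spare capacity = cμ − λ = 7.01 − 5.06 = 1.95/hr

Final: ρ = 0.7218; stable; margin = 1.95/hr


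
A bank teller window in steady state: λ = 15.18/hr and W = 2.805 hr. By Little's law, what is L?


L = λW = 15.18·2.805 = 42.5799

Final: 42.5799


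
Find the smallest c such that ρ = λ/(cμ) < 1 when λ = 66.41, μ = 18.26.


Stability requires cμ > λ ⇔ c > λ/μ.
λ/μ = 66.41/18.26 = 3.6369
Minimum integer c = ⌊3.6369⌋ + 1 = 4
Check: 4·18.26 = 73.04 > 66.41, while 3·18.26 = 54.78 ≤ 66.41

Final: 4 servers


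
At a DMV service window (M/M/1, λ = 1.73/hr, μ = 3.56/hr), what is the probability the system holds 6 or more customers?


ρ = 1.73/3.56 = 0.4860
P(N ≥ n) = ρ^n = 0.4860^6 = 0.013170

Final: 0.013170


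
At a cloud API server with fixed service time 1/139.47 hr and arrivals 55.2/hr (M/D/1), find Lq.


ρ = 55.2/139.47 = 0.3958
M/D/1: Lq = ρ²/(2(1−ρ)) = 0.1566/(2·0.6042) = 0.12963

Final: 0.12963


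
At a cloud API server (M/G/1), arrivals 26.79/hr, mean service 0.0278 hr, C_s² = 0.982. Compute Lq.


ρ = λ·E[S] = 26.79·0.0278 = 0.7448
Lq = ρ²(1+C_s²)/(2(1−ρ)) = 0.5547·(1+0.982)/(2·0.2552)
= 0.5547·1.9820/0.5105 = 2.15359

Final: 2.15359


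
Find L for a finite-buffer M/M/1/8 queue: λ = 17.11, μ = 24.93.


ρ = 17.11/24.93 = 0.6863
L = ρ[1 − (K+1)ρ^K + Kρ^(K+1)] / [(1−ρ)(1−ρ^(K+1))]
Numerator: 0.6863·(1 − 9·0.049229 + 8·0.033787) = 0.567749
Denominator: (0.3137)·(0.966213) = 0.303080
L = 0.567749/0.303080 = 1.8733

Final: 1.8733


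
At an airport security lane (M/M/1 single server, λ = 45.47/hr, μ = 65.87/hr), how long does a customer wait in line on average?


ρ = 45.47/65.87 = 0.6903
Wq = ρ/(μ−λ) = 0.6903/(65.87 − 45.47) = 0.6903/20.40 = 0.03384 hr

Final: 0.03384 hr


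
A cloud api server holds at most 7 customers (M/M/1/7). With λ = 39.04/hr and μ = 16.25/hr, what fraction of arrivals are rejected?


ρ = λ/μ = 39.04/16.25 = 2.4025
P_K = (1−ρ)ρ^K/(1−ρ^(K+1)) = (-1.4025·461.950143)/(1 − 1109.817451)
= -647.867308/-1108.817451 = 0.584287

Final: 0.584287


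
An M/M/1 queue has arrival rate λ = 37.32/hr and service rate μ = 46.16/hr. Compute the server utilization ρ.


ρ = λ/μ = 37.32/46.16 = 0.8085

Final: 0.8085


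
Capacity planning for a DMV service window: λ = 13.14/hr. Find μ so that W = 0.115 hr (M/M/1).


W = 1/(μ−λ) ⇒ μ − λ = 1/W = 1/0.115 = 8.6957
μ = λ + 1/W = 13.14 + 8.6957 = 21.8357 per hr

Final: 21.8357 /hr


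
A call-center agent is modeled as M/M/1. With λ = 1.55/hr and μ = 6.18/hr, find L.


ρ = λ/μ = 1.55/6.18 = 0.2508
L = ρ/(1−ρ) = 0.2508/(1 − 0.2508) = 0.2508/0.7492 = 0.3348

Final: 0.3348


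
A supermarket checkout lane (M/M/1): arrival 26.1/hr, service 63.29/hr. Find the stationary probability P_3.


ρ = 26.1/63.29 = 0.4124
P_n = (1−ρ)·ρ^n = (1 − 0.4124)·0.4124^3 = 0.5876·0.070132 = 0.041210

Final: 0.041210


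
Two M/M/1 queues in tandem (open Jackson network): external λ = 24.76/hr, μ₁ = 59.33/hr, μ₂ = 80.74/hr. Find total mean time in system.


Each node sees arrival rate λ = 24.76/hr (tandem ⇒ throughput preserved).
W₁ = 1/(μ₁−λ) = 1/(59.33−24.76) = 0.02893 hr
W₂ = 1/(μ₂−λ) = 1/(80.74−24.76) = 0.01786 hr
W_total = W₁ + W₂ = 0.02893 + 0.01786 = 0.04679 hr

Final: 0.04679 hr


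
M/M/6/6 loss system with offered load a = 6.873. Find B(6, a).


B(c,a) = (a^c/c!) / Σ_{k=0}^{c} a^k/k!
a^6/6! = 146.401514
Σ terms (k=0..6): 1.00000 + 6.87300 + 23.61906 + 54.11128 + 92.97670 + 127.80577 + 146.40151 = 452.787330
B = 146.401514/452.787330 = 0.323334

Final: 0.323334


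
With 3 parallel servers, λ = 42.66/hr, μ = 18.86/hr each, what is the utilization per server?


ρ = λ/(cμ) = 42.66/(3·18.86) = 42.66/56.58 = 0.7540

Final: 0.7540


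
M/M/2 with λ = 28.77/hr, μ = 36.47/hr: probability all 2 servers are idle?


a = λ/μ = 28.77/36.47 = 0.7889; ρ = a/c = 0.3944
Σ_{k=0}^{1} a^k/k! (terms k=0..1) = 1.00000 + 0.78887 = 1.78887
Tail: a^2/(2!(1−ρ)) = 0.62231/(2·0.6056) = 0.51383
P₀ = 1/(1.78887 + 0.51383) = 1/2.30269 = 0.434274

Final: 0.434274


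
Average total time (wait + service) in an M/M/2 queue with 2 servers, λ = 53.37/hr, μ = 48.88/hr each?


a = 1.0919; ρ = 0.5459; P₀ = 0.293721
Lq = P₀·a^c·ρ/(c!(1−ρ)²) = 0.46358
Wq = Lq/λ = 0.46358/53.37 = 0.008686 hr
W = Wq + 1/μ = 0.008686 + 0.02046 = 0.02914 hr

Final: 0.02914 hr


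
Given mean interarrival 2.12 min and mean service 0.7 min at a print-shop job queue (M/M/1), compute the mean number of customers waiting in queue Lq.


λ = 60/2.12 = 28.3019 /hr
μ = 60/0.7 = 85.7143 /hr
ρ = λ/μ = 28.3019/85.7143 = 0.3302
Lq = ρ²/(1−ρ) = 0.1090/0.6698 = 0.1628

Final: 0.1628


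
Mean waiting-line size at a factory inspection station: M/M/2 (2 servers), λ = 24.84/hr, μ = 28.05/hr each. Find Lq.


a = λ/μ = 0.8856; ρ = a/2 = 0.4428
P₀ = 0.386212
Lq = P₀·a^c·ρ / (c!·(1−ρ)²) = 0.386212·0.78422·0.4428/(2·0.31049)
= 0.21596

Final: 0.21596


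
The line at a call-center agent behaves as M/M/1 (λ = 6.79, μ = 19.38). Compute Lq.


ρ = 6.79/19.38 = 0.3504
Lq = ρ²/(1−ρ) = 0.1228/0.6496 = 0.1890

Final: 0.1890


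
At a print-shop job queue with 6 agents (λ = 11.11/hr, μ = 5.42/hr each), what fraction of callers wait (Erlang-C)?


a = λ/μ = 2.0498; ρ = a/6 = 0.3416
P₀ = 0.128538 (from M/M/c formula)
C(c,a) = [a^c/(c!(1−ρ))]·P₀ = [74.18031/(720·0.6584)]·0.128538
= 0.15649·0.128538 = 0.020115

Final: 0.020115


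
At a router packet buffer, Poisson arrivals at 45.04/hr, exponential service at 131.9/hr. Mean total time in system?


W = 1/(μ−λ) = 1/(131.9 − 45.04) = 1/86.86 = 0.01151 hr

Final: 0.01151 hr


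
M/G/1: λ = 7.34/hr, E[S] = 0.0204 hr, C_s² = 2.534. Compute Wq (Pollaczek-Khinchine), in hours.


ρ = λ·E[S] = 7.34·0.0204 = 0.1497
E[S²] = E[S]²(1+C_s²) = 0.0204²·(1+2.534) = 0.001471
Wq = λ·E[S²]/(2(1−ρ)) = 7.34·0.001471/(2·0.8503) = 0.006348 hr

Final: 0.006348 hr


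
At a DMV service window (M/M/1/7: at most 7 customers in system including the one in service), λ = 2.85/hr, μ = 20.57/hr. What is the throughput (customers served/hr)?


ρ = 0.1386; P_K = (1−ρ)ρ^7/(1−ρ^8) = 0.0000008443
λ_eff = λ(1 − P_K) = 2.85·(1 − 0.0000008443) = 2.85·0.999999 = 2.8500 /hr

Final: 2.8500 /hr


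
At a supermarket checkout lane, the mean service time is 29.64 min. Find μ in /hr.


μ = 1/(service time) in consistent units.
1 hour = 60 min, so μ = 60/29.64 = 2.0243 per hour

Final: 2.0243 /hr


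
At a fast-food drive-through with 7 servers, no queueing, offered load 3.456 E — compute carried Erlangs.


B(7,3.456) = 0.037818 (Erlang-B)
Carried load = a(1 − B) = 3.456·(1 − 0.037818) = 3.456·0.962182 = 3.3253 E

Final: 3.3253 Erlangs


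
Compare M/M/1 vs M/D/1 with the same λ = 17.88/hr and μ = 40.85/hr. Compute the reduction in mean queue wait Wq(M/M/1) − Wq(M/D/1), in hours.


ρ = 17.88/40.85 = 0.4377
Wq(M/M/1) = ρ/(μ−λ) = 0.4377/22.97 = 0.01906 hr
Wq(M/D/1) = ρ/(2(μ−λ)) = 0.009528 hr
Savings = 0.01906 − 0.009528 = 0.009528 hr

Final: 0.009528 hr


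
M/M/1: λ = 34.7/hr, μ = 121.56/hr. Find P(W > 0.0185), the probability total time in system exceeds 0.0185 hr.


W ~ Exponential(μ−λ) for M/M/1.
μ − λ = 121.56 − 34.7 = 86.8600
P(W > t) = e^{−(μ−λ)t} = e^{−1.6069} = 0.200506

Final: 0.200506


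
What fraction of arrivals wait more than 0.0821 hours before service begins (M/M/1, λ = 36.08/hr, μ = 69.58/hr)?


ρ = 36.08/69.58 = 0.5185
P(Wq > t) = ρ·e^{−(μ−λ)t} = 0.5185·e^{−2.7504}
= 0.5185·0.063905 = 0.033138

Final: 0.033138


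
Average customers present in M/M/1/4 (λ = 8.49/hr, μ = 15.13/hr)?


ρ = 8.49/15.13 = 0.5611
L = ρ[1 − (K+1)ρ^K + Kρ^(K+1)] / [(1−ρ)(1−ρ^(K+1))]
Numerator: 0.5611·(1 − 5·0.099146 + 4·0.055634) = 0.407839
Denominator: (0.4389)·(0.944366) = 0.414447
L = 0.407839/0.414447 = 0.9841

Final: 0.9841


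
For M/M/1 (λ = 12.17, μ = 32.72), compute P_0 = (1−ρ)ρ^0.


ρ = 12.17/32.72 = 0.3719
P_n = (1−ρ)·ρ^n = (1 − 0.3719)·0.3719^0 = 0.6281·1.000000 = 0.628056

Final: 0.628056


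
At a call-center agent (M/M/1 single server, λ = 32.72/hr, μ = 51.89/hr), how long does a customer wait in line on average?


ρ = 32.72/51.89 = 0.6306
Wq = ρ/(μ−λ) = 0.6306/(51.89 − 32.72) = 0.6306/19.17 = 0.03289 hr

Final: 0.03289 hr


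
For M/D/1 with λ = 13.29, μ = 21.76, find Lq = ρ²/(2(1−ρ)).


ρ = 13.29/21.76 = 0.6108
M/D/1: Lq = ρ²/(2(1−ρ)) = 0.3730/(2·0.3892) = 0.47916

Final: 0.47916


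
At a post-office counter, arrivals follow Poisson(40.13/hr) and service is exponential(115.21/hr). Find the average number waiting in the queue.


ρ = 40.13/115.21 = 0.3483
Lq = ρ²/(1−ρ) = 0.1213/0.6517 = 0.1862

Final: 0.1862


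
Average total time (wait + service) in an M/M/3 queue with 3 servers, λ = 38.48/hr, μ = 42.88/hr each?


a = 0.8974; ρ = 0.2991; P₀ = 0.404548
Lq = P₀·a^c·ρ/(c!(1−ρ)²) = 0.02967
Wq = Lq/λ = 0.02967/38.48 = 0.0007711 hr
W = Wq + 1/μ = 0.0007711 + 0.02332 = 0.02409 hr

Final: 0.02409 hr


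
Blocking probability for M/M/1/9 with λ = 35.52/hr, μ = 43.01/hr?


ρ = λ/μ = 35.52/43.01 = 0.8259
P_K = (1−ρ)ρ^K/(1−ρ^(K+1)) = (0.1741·0.178703)/(1 − 0.147583)
= 0.031120/0.852417 = 0.036508

Final: 0.036508


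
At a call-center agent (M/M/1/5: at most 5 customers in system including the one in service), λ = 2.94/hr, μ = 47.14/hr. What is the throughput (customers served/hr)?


ρ = 0.06237; P_K = (1−ρ)ρ^5/(1−ρ^6) = 0.0000008848
λ_eff = λ(1 − P_K) = 2.94·(1 − 0.0000008848) = 2.94·0.999999 = 2.9400 /hr

Final: 2.9400 /hr


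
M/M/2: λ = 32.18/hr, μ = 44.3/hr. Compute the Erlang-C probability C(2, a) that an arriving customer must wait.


a = λ/μ = 0.7264; ρ = a/2 = 0.3632
P₀ = 0.467130 (from M/M/c formula)
C(c,a) = [a^c/(c!(1−ρ))]·P₀ = [0.52767/(2·0.6368)]·0.467130
= 0.41432·0.467130 = 0.193541

Final: 0.193541


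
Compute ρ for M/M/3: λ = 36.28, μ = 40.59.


ρ = λ/(cμ) = 36.28/(3·40.59) = 36.28/121.77 = 0.2979

Final: 0.2979


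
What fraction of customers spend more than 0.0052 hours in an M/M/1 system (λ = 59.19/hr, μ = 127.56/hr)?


W ~ Exponential(μ−λ) for M/M/1.
μ − λ = 127.56 − 59.19 = 68.3700
P(W > t) = e^{−(μ−λ)t} = e^{−0.3555} = 0.700806

Final: 0.700806


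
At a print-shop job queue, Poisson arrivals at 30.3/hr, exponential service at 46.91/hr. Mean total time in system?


W = 1/(μ−λ) = 1/(46.91 − 30.3) = 1/16.61 = 0.06020 hr

Final: 0.06020 hr


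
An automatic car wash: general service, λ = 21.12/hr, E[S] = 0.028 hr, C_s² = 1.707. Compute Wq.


ρ = λ·E[S] = 21.12·0.028 = 0.5914
E[S²] = E[S]²(1+C_s²) = 0.028²·(1+1.707) = 0.002122
Wq = λ·E[S²]/(2(1−ρ)) = 21.12·0.002122/(2·0.4086) = 0.05484 hr

Final: 0.05484 hr


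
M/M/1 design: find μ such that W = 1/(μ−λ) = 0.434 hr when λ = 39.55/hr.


W = 1/(μ−λ) ⇒ μ − λ = 1/W = 1/0.434 = 2.3041
μ = λ + 1/W = 39.55 + 2.3041 = 41.8541 per hr

Final: 41.8541 /hr


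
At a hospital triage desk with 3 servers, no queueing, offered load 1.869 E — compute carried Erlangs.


B(3,1.869) = 0.190774 (Erlang-B)
Carried load = a(1 − B) = 1.869·(1 − 0.190774) = 1.869·0.809226 = 1.5124 E

Final: 1.5124 Erlangs


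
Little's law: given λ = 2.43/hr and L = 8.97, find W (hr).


W = L/λ = 8.97/2.43 = 3.6914 hr

Final: 3.6914 hr


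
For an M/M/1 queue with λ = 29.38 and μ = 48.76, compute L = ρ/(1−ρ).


ρ = λ/μ = 29.38/48.76 = 0.6025
L = ρ/(1−ρ) = 0.6025/(1 − 0.6025) = 0.6025/0.3975 = 1.5160

Final: 1.5160


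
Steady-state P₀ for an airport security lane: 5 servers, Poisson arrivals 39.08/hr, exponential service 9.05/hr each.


a = λ/μ = 39.08/9.05 = 4.3182; ρ = a/c = 0.8636
Σ_{k=0}^{4} a^k/k! (terms k=0..4) = 1.00000 + 4.31823 + 9.32356 + 13.42044 + 14.48814 = 42.55037
Tail: a^5/(5!(1−ρ)) = 1501.51571/(120·0.1364) = 91.76605
P₀ = 1/(42.55037 + 91.76605) = 1/134.31643 = 0.007445

Final: 0.007445


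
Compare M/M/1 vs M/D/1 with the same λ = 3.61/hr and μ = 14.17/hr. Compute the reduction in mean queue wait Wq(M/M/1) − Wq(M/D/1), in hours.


ρ = 3.61/14.17 = 0.2548
Wq(M/M/1) = ρ/(μ−λ) = 0.2548/10.56 = 0.02413 hr
Wq(M/D/1) = ρ/(2(μ−λ)) = 0.01206 hr
Savings = 0.02413 − 0.01206 = 0.01206 hr

Final: 0.01206 hr


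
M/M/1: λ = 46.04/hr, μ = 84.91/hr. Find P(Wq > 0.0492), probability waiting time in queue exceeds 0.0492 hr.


ρ = 46.04/84.91 = 0.5422
P(Wq > t) = ρ·e^{−(μ−λ)t} = 0.5422·e^{−1.9124}
= 0.5422·0.147725 = 0.080100

Final: 0.080100


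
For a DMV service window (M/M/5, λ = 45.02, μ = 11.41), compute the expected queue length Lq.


a = λ/μ = 3.9457; ρ = a/5 = 0.7891
P₀ = 0.014113
Lq = P₀·a^c·ρ / (c!·(1−ρ)²) = 0.014113·956.31118·0.7891/(120·0.04447)
= 1.99596

Final: 1.99596


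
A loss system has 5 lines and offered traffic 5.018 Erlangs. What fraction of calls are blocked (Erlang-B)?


B(c,a) = (a^c/c!) / Σ_{k=0}^{c} a^k/k!
a^5/5! = 26.513804
Σ terms (k=0..5): 1.00000 + 5.01800 + 12.59016 + 21.05914 + 26.41870 + 26.51380 = 92.599807
B = 26.513804/92.599807 = 0.286327

Final: 0.286327


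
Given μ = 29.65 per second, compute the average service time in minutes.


Mean service time = 1/μ = 1/29.65 second = 0.03373 second
In minutes: 0.03373 × 0.0166667 = 0.0005621 min

Final: 0.0005621 min


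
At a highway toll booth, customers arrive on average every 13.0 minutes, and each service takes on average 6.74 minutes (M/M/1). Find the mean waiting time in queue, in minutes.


λ = 60/13.0 = 4.6154 /hr
μ = 60/6.74 = 8.9021 /hr
ρ = λ/μ = 4.6154/8.9021 = 0.5185
Wq = ρ/(μ−λ) = 0.5185/(8.9021−4.6154) = 0.12095 hr
In minutes: 0.12095·60 = 7.257 min

Final: 7.257 min


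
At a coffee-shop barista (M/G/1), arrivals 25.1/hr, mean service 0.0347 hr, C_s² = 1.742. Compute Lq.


ρ = λ·E[S] = 25.1·0.0347 = 0.8710
Lq = ρ²(1+C_s²)/(2(1−ρ)) = 0.7586·(1+1.742)/(2·0.1290)
= 0.7586·2.7420/0.2581 = 8.06034

Final: 8.06034


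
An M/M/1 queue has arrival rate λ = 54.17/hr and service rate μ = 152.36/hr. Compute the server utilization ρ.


ρ = λ/μ = 54.17/152.36 = 0.3555

Final: 0.3555


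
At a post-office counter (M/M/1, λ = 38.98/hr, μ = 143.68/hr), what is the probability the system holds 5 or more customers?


ρ = 38.98/143.68 = 0.2713
P(N ≥ n) = ρ^n = 0.2713^5 = 0.001470

Final: 0.001470


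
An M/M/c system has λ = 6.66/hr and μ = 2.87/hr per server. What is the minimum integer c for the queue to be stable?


Stability requires cμ > λ ⇔ c > λ/μ.
λ/μ = 6.66/2.87 = 2.3206
Minimum integer c = ⌊2.3206⌋ + 1 = 3
Check: 3·2.87 = 8.61 > 6.66, while 2·2.87 = 5.74 ≤ 6.66

Final: 3 servers


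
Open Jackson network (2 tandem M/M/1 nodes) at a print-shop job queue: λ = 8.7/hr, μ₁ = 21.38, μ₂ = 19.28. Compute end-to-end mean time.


Each node sees arrival rate λ = 8.7/hr (tandem ⇒ throughput preserved).
W₁ = 1/(μ₁−λ) = 1/(21.38−8.7) = 0.07886 hr
W₂ = 1/(μ₂−λ) = 1/(19.28−8.7) = 0.09452 hr
W_total = W₁ + W₂ = 0.07886 + 0.09452 = 0.17338 hr

Final: 0.17338 hr


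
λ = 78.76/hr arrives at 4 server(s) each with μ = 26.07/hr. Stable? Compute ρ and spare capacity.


Total capacity cμ = 4·26.07 = 104.28/hr
ρ = λ/(cμ) = 78.76/104.28 = 0.7553
Stable ⇔ ρ < 1: YES
Spare capacity = cμ − λ = 104.28 − 78.76 = 25.52/hr

Final: ρ = 0.7553; stable; margin = 25.52/hr


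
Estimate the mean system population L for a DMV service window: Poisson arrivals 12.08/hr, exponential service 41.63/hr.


ρ = λ/μ = 12.08/41.63 = 0.2902
L = ρ/(1−ρ) = 0.2902/(1 − 0.2902) = 0.2902/0.7098 = 0.4088

Final: 0.4088


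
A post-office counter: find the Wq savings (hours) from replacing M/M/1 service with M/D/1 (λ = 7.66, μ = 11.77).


ρ = 7.66/11.77 = 0.6508
Wq(M/M/1) = ρ/(μ−λ) = 0.6508/4.11 = 0.15835 hr
Wq(M/D/1) = ρ/(2(μ−λ)) = 0.07917 hr
Savings = 0.15835 − 0.07917 = 0.07917 hr

Final: 0.07917 hr


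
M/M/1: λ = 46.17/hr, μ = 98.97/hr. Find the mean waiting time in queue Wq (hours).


ρ = 46.17/98.97 = 0.4665
Wq = ρ/(μ−λ) = 0.4665/(98.97 − 46.17) = 0.4665/52.80 = 0.008835 hr

Final: 0.008835 hr


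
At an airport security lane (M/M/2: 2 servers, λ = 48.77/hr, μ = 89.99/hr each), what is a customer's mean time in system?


a = 0.5419; ρ = 0.2710; P₀ = 0.573596
Lq = P₀·a^c·ρ/(c!(1−ρ)²) = 0.04295
Wq = Lq/λ = 0.04295/48.77 = 0.0008806 hr
W = Wq + 1/μ = 0.0008806 + 0.01111 = 0.01199 hr

Final: 0.01199 hr


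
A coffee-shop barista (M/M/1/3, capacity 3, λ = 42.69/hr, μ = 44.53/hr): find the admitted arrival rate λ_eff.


ρ = 0.9587; P_K = (1−ρ)ρ^3/(1−ρ^4) = 0.234405
λ_eff = λ(1 − P_K) = 42.69·(1 − 0.234405) = 42.69·0.765595 = 32.6832 /hr

Final: 32.6832 /hr


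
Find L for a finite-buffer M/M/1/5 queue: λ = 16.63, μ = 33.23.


ρ = 16.63/33.23 = 0.5005
L = ρ[1 − (K+1)ρ^K + Kρ^(K+1)] / [(1−ρ)(1−ρ^(K+1))]
Numerator: 0.5005·(1 − 6·0.031391 + 5·0.015710) = 0.445502
Denominator: (0.4995)·(0.984290) = 0.491701
L = 0.445502/0.491701 = 0.9060

Final: 0.9060


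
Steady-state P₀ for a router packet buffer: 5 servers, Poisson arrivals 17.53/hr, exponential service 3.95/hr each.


a = λ/μ = 17.53/3.95 = 4.4380; ρ = a/c = 0.8876
Σ_{k=0}^{4} a^k/k! (terms k=0..4) = 1.00000 + 4.43797 + 9.84781 + 14.56811 + 16.16323 = 46.01712
Tail: a^5/(5!(1−ρ)) = 1721.56769/(120·0.1124) = 127.63124
P₀ = 1/(46.01712 + 127.63124) = 1/173.64836 = 0.005759

Final: 0.005759
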